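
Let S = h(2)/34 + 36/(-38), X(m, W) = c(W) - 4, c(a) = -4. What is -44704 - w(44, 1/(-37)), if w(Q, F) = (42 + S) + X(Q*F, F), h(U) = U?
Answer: -14450087/323 ≈ -44737.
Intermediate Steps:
X(m, W) = -8 (X(m, W) = -4 - 4 = -8)
S = -287/323 (S = 2/34 + 36/(-38) = 2*(1/34) + 36*(-1/38) = 1/17 - 18/19 = -287/323 ≈ -0.88855)
w(Q, F) = 10695/323 (w(Q, F) = (42 - 287/323) - 8 = 13279/323 - 8 = 10695/323)
-44704 - w(44, 1/(-37)) = -44704 - 1*10695/323 = -44704 - 10695/323 = -14450087/323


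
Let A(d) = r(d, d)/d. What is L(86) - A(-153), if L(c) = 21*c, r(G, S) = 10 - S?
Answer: 276481/153 ≈ 1807.1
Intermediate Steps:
A(d) = (10 - d)/d
L(86) - A(-153) = 21*86 - (10 - 1*(-153))/(-153) = 1806 - (-1)*(10 + 153)/153 = 1806 - (-1)*163/153 = 1806 - 1*(-163/153) = 1806 + 163/153 = 276481/153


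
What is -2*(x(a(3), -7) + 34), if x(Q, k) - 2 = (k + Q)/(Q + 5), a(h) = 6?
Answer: -790/11 ≈ -71.818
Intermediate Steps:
x(Q, k) = 2 + (Q + k)/(5 + Q) (x(Q, k) = 2 + (k + Q)/(Q + 5) = 2 + (Q + k)/(5 + Q))
-2*(x(a(3), -7) + 34) = -2*((10 - 7 + 3*6)/(5 + 6) + 34) = -2*((10 - 7 + 18)/11 + 34) = -2*((1/11)*21 + 34) = -2*(21/11 + 34) = -2*395/11 = -790/11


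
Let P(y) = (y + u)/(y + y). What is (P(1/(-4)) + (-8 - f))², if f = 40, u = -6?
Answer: 5041/4 ≈ 1260.3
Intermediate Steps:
P(y) = (-6 + y)/(2*y) (P(y) = (y - 6)/(y + y) = (-6 + y)/((2*y)) = (-6 + y)*(1/(2*y)) = (-6 + y)/(2*y))
(P(1/(-4)) + (-8 - f))² = ((-6 + 1/(-4))/(2*(1/(-4))) + (-8 - 1*40))² = ((-6 - ¼)/(2*(-¼)) + (-8 - 40))² = ((½)*(-4)*(-25/4) - 48)² = (25/2 - 48)² = (-71/2)² = 5041/4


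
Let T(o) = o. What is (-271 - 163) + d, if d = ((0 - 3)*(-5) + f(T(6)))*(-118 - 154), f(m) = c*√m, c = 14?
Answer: -4514 - 3808*√6 ≈ -13842.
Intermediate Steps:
f(m) = 14*√m
d = -4080 - 3808*√6 (d = ((0 - 3)*(-5) + 14*√6)*(-118 - 154) = (-3*(-5) + 14*√6)*(-272) = (15 + 14*√6)*(-272) = -4080 - 3808*√6 ≈ -13408.)
(-271 - 163) + d = (-271 - 163) + (-4080 - 3808*√6) = -434 + (-4080 - 3808*√6) = -4514 - 3808*√6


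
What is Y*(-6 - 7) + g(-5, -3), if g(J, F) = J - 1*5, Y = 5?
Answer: -75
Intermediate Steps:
g(J, F) = -5 + J (g(J, F) = J - 5 = -5 + J)
Y*(-6 - 7) + g(-5, -3) = 5*(-6 - 7) + (-5 - 5) = 5*(-13) - 10 = -65 - 10 = -75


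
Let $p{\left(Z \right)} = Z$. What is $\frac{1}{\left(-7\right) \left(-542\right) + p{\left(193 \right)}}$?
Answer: $\frac{1}{3987} \approx 0.00025081$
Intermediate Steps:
$\frac{1}{\left(-7\right) \left(-542\right) + p{\left(193 \right)}} = \frac{1}{\left(-7\right) \left(-542\right) + 193} = \frac{1}{3794 + 193} = \frac{1}{3987}$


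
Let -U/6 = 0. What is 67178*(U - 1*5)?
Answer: -335890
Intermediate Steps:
U = 0 (U = -6*0 = 0)
67178*(U - 1*5) = 67178*(0 - 1*5) = 67178*(0 - 5) = 67178*(-5) = -335890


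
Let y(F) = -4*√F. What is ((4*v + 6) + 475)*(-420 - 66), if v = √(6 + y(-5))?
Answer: -233766 - 1944*√(6 - 4*I*√5) ≈ -2.394e+5 + 3002.3*I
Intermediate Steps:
v = √(6 - 4*I*√5) ≈ 2.8957 - 1.5444*I
((4*v + 6) + 475)*(-420 - 66) = ((4*√(6 - 4*I*√5) + 6) + 475)*(-420 - 66) = ((6 + 4*√(6 - 4*I*√5)) + 475)*(-486) = (481 + 4*√(6 - 4*I*√5))*(-486) = -233766 - 1944*√(6 - 4*I*√5)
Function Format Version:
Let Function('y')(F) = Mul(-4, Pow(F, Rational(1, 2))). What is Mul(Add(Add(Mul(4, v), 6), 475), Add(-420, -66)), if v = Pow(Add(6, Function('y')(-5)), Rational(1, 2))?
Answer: Add(-233766, Mul(-1944, Pow(Add(6, Mul(-4, I, Pow(5, Rational(1, 2)))), Rational(1, 2)))) ≈ Add(-2.3940e+5, Mul(3002.3, I))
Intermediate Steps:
v = Pow(Add(6, Mul(-4, I, Pow(5, Rational(1, 2)))), Rational(1, 2)) (v = Pow(Add(6, Mul(-4, Pow(-5, Rational(1, 2)))), Rational(1, 2)) = Pow(Add(6, Mul(-4, Mul(I, Pow(5, Rational(1, 2))))), Rational(1, 2)) = Pow(Add(6, Mul(-4, I, Pow(5, Rational(1, 2)))), Rational(1, 2)) ≈ Add(2.8957, Mul(-1.5444, I)))
Mul(Add(Add(Mul(4, v), 6), 475), Add(-420, -66)) = Mul(Add(Add(Mul(4, Pow(Add(6, Mul(-4, I, Pow(5, Rational(1, 2)))), Rational(1, 2))), 6), 475), Add(-420, -66)) = Mul(Add(Add(6, Mul(4, Pow(Add(6, Mul(-4, I, Pow(5, Rational(1, 2)))), Rational(1, 2)))), 475), -486) = Mul(Add(481, Mul(4, Pow(Add(6, Mul(-4, I, Pow(5, Rational(1, 2)))), Rational(1, 2)))), -486) = Add(-233766, Mul(-1944, Pow(Add(6, Mul(-4, I, Pow(5, Rational(1, 2)))), Rational(1, 2))))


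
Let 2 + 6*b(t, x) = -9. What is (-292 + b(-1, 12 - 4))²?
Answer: 3108169/36 ≈ 86338.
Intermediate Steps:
b(t, x) = -11/6 (b(t, x) = -⅓ + (⅙)*(-9) = -⅓ - 3/2 = -11/6)
(-292 + b(-1, 12 - 4))² = (-292 - 11/6)² = (-1763/6)² = 3108169/36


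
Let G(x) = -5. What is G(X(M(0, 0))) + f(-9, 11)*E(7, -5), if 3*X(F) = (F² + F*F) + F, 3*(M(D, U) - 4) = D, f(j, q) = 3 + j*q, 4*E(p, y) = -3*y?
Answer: -365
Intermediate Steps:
E(p, y) = -3*y/4 (E(p, y) = (-3*y)/4 = -3*y/4)
M(D, U) = 4 + D/3
X(F) = F/3 + 2*F²/3 (X(F) = ((F² + F*F) + F)/3 = ((F² + F²) + F)/3 = (2*F² + F)/3 = (F + 2*F²)/3 = F/3 + 2*F²/3)
G(X(M(0, 0))) + f(-9, 11)*E(7, -5) = -5 + (3 - 9*11)*(-¾*(-5)) = -5 + (3 - 99)*(15/4) = -5 - 96*15/4 = -5 - 360 = -365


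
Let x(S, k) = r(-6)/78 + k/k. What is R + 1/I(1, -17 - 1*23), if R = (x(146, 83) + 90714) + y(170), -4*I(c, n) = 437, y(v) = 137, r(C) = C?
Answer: 516129723/5681 ≈ 90852.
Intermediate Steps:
x(S, k) = 12/13 (x(S, k) = -6/78 + k/k = -6*1/78 + 1 = -1/13 + 1 = 12/13)
I(c, n) = -437/4 (I(c, n) = -¼*437 = -437/4)
R = 1181075/13 (R = (12/13 + 90714) + 137 = 1179294/13 + 137 = 1181075/13 ≈ 90852.)
R + 1/I(1, -17 - 1*23) = 1181075/13 + 1/(-437/4) = 1181075/13 - 4/437 = 516129723/5681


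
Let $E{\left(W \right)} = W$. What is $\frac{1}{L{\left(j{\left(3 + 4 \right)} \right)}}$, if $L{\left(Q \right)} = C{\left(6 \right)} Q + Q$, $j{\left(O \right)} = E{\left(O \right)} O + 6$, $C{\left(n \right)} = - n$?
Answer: $- \frac{1}{275} \approx -0.0036364$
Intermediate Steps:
$j{\left(O \right)} = 6 + O^{2}$ ($j{\left(O \right)} = O O + 6 = O^{2} + 6 = 6 + O^{2}$)
$L{\left(Q \right)} = - 5 Q$ ($L{\left(Q \right)} = \left(-1\right) 6 Q + Q = - 6 Q + Q = - 5 Q$)
$\frac{1}{L{\left(j{\left(3 + 4 \right)} \right)}} = \frac{1}{\left(-5\right) \left(6 + \left(3 + 4\right)^{2}\right)} = \frac{1}{\left(-5\right) \left(6 + 7^{2}\right)} = \frac{1}{\left(-5\right) \left(6 + 49\right)} = \frac{1}{\left(-5\right) 55} = \frac{1}{-275} = - \frac{1}{275}$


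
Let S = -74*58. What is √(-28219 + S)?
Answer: I*√32511 ≈ 180.31*I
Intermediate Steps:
S = -4292
√(-28219 + S) = √(-28219 - 4292) = √(-32511) = I*√32511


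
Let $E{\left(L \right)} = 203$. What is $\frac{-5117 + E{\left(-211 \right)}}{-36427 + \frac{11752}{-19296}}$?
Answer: $\frac{11852568}{87863393} \approx 0.1349$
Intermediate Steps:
$\frac{-5117 + E{\left(-211 \right)}}{-36427 + \frac{11752}{-19296}} = \frac{-5117 + 203}{-36427 + \frac{11752}{-19296}} = - \frac{4914}{-36427 + 11752 \left(- \frac{1}{19296}\right)} = - \frac{4914}{-36427 - \frac{1469}{2412}} = - \frac{4914}{- \frac{87863393}{2412}} = \left(-4914\right) \left(- \frac{2412}{87863393}\right) = \frac{11852568}{87863393}$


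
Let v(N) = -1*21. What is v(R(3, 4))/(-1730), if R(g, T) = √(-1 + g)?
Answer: 21/1730 ≈ 0.012139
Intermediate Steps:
v(N) = -21
v(R(3, 4))/(-1730) = -21/(-1730) = -21*(-1/1730) = 21/1730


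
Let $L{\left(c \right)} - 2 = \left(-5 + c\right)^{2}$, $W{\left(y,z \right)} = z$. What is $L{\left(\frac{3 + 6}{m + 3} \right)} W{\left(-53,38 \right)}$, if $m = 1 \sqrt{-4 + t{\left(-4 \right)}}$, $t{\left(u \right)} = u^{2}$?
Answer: $11628 - 6384 \sqrt{3} \approx 570.59$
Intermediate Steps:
$m = 2 \sqrt{3}$ ($m = 1 \sqrt{-4 + \left(-4\right)^{2}} = 1 \sqrt{-4 + 16} = 1 \sqrt{12} = 1 \cdot 2 \sqrt{3} = 2 \sqrt{3} \approx 3.4641$)
$L{\left(c \right)} = 2 + \left(-5 + c\right)^{2}$
$L{\left(\frac{3 + 6}{m + 3} \right)} W{\left(-53,38 \right)} = \left(2 + \left(-5 + \frac{3 + 6}{2 \sqrt{3} + 3}\right)^{2}\right) 38 = \left(2 + \left(-5 + \frac{9}{3 + 2 \sqrt{3}}\right)^{2}\right) 38 = 76 + 38 \left(-5 + \frac{9}{3 + 2 \sqrt{3}}\right)^{2}$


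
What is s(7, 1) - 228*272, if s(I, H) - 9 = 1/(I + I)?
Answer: -868097/14 ≈ -62007.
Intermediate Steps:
s(I, H) = 9 + 1/(2*I) (s(I, H) = 9 + 1/(I + I) = 9 + 1/(2*I))
s(7, 1) - 228*272 = (9 + (½)/7) - 228*272 = (9 + (½)*(⅐)) - 62016 = (9 + 1/14) - 62016 = 127/14 - 62016 = -868097/14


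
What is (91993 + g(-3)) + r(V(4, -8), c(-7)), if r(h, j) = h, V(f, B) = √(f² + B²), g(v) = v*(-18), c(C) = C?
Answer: 92047 + 4*√5 ≈ 92056.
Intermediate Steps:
g(v) = -18*v
V(f, B) = √(B² + f²)
(91993 + g(-3)) + r(V(4, -8), c(-7)) = (91993 - 18*(-3)) + √((-8)² + 4²) = (91993 + 54) + √(64 + 16) = 92047 + √80 = 92047 + 4*√5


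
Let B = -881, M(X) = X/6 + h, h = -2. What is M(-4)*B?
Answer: 7048/3 ≈ 2349.3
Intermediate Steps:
M(X) = -2 + X/6 (M(X) = X/6 - 2 = -2 + X/6)
M(-4)*B = (-2 + (1/6)*(-4))*(-881) = (-2 - 2/3)*(-881) = -8/3*(-881) = 7048/3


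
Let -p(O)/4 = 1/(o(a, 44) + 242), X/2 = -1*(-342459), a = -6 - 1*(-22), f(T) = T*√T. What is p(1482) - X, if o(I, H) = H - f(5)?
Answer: -55937939122/81671 - 20*√5/81671 ≈ -6.8492e+5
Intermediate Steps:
f(T) = T^(3/2)
a = 16 (a = -6 + 22 = 16)
X = 684918 (X = 2*(-1*(-342459)) = 2*342459 = 684918)
o(I, H) = H - 5*√5 (o(I, H) = H - 5^(3/2) = H - 5*√5)
p(O) = -4/(286 - 5*√5) (p(O) = -4/((44 - 5*√5) + 242) = -4/(286 - 5*√5))
p(1482) - X = (-1144/81671 - 20*√5/81671) - 1*684918 = (-1144/81671 - 20*√5/81671) - 684918 = -55937939122/81671 - 20*√5/81671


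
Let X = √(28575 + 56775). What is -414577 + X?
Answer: -414577 + 5*√3414 ≈ -4.1429e+5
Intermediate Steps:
X = 5*√3414 (X = √85350 = 5*√3414 ≈ 292.15)
-414577 + X = -414577 + 5*√3414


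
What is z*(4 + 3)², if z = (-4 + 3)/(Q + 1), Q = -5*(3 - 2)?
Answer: 49/4 ≈ 12.250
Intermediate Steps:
Q = -5 (Q = -5*1 = -5)
z = ¼ (z = (-4 + 3)/(-5 + 1) = -1/(-4) = -1*(-¼) = ¼ ≈ 0.25000)
z*(4 + 3)² = (4 + 3)²/4 = (¼)*7² = (¼)*49 = 49/4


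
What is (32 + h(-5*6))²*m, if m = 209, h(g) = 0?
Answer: 214016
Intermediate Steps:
(32 + h(-5*6))²*m = (32 + 0)²*209 = 32²*209 = 1024*209 = 214016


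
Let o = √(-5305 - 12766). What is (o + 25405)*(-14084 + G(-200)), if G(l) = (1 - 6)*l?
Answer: -332399020 - 13084*I*√18071 ≈ -3.324e+8 - 1.7589e+6*I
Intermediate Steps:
o = I*√18071 (o = √(-18071) = I*√18071 ≈ 134.43*I)
G(l) = -5*l
(o + 25405)*(-14084 + G(-200)) = (I*√18071 + 25405)*(-14084 - 5*(-200)) = (25405 + I*√18071)*(-14084 + 1000) = (25405 + I*√18071)*(-13084) = -332399020 - 13084*I*√18071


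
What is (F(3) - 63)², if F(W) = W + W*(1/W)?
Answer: 3481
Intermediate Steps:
F(W) = 1 + W (F(W) = W + W/W = W + 1 = 1 + W)
(F(3) - 63)² = ((1 + 3) - 63)² = (4 - 63)² = (-59)² = 3481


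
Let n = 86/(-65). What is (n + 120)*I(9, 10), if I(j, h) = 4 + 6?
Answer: 15428/13 ≈ 1186.8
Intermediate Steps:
I(j, h) = 10
n = -86/65 (n = 86*(-1/65) = -86/65 ≈ -1.3231)
(n + 120)*I(9, 10) = (-86/65 + 120)*10 = (7714/65)*10 = 15428/13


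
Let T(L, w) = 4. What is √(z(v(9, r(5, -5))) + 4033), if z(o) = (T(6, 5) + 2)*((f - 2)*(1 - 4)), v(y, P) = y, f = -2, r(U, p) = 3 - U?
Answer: √4105 ≈ 64.070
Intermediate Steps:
z(o) = 72 (z(o) = (4 + 2)*((-2 - 2)*(1 - 4)) = 6*(-4*(-3)) = 6*12 = 72)
√(z(v(9, r(5, -5))) + 4033) = √(72 + 4033) = √4105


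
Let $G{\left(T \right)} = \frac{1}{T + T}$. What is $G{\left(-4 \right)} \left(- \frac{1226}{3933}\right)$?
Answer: $\frac{613}{15732} \approx 0.038965$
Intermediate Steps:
$G{\left(T \right)} = \frac{1}{2 T}$
$G{\left(-4 \right)} \left(- \frac{1226}{3933}\right) = \frac{1}{2 \left(-4\right)} \left(- \frac{1226}{3933}\right) = \frac{1}{2} \left(- \frac{1}{4}\right) \left(\left(-1226\right) \frac{1}{3933}\right) = \left(- \frac{1}{8}\right) \left(- \frac{1226}{3933}\right) = \frac{613}{15732}$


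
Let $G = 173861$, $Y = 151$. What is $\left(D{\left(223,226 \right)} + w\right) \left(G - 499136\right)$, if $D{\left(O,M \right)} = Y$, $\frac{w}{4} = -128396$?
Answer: $167006919075$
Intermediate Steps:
$w = -513584$ ($w = 4 \left(-128396\right) = -513584$)
$D{\left(O,M \right)} = 151$
$\left(D{\left(223,226 \right)} + w\right) \left(G - 499136\right) = \left(151 - 513584\right) \left(173861 - 499136\right) = \left(-513433\right) \left(-325275\right) = 167006919075$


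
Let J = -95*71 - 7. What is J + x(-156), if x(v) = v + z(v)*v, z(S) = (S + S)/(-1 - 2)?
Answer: -23132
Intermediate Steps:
J = -6752 (J = -6745 - 7 = -6752)
z(S) = -2*S/3 (z(S) = (2*S)/(-3) = (2*S)*(-⅓) = -2*S/3)
x(v) = v - 2*v²/3 (x(v) = v + (-2*v/3)*v = v - 2*v²/3)
J + x(-156) = -6752 + (⅓)*(-156)*(3 - 2*(-156)) = -6752 + (⅓)*(-156)*(3 + 312) = -6752 + (⅓)*(-156)*315 = -6752 - 16380 = -23132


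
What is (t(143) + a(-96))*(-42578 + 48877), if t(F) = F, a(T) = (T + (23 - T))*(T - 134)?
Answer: -32420953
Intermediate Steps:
a(T) = -3082 + 23*T (a(T) = 23*(-134 + T) = -3082 + 23*T)
(t(143) + a(-96))*(-42578 + 48877) = (143 + (-3082 + 23*(-96)))*(-42578 + 48877) = (143 + (-3082 - 2208))*6299 = (143 - 5290)*6299 = -5147*6299 = -32420953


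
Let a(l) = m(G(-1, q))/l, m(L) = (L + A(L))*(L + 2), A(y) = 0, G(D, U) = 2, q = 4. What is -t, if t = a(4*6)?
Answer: -⅓ ≈ -0.33333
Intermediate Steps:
m(L) = L*(2 + L) (m(L) = (L + 0)*(L + 2) = L*(2 + L))
a(l) = 8/l (a(l) = (2*(2 + 2))/l = (2*4)/l = 8/l)
t = ⅓ (t = 8/((4*6)) = 8/24 = 8*(1/24) = ⅓ ≈ 0.33333)
-t = -1*⅓ = -⅓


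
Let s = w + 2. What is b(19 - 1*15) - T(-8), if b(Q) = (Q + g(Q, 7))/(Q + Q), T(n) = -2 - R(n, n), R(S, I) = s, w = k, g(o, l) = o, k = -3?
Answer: 2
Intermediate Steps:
w = -3
s = -1 (s = -3 + 2 = -1)
R(S, I) = -1
T(n) = -1 (T(n) = -2 - 1*(-1) = -2 + 1 = -1)
b(Q) = 1 (b(Q) = (Q + Q)/(Q + Q) = (2*Q)/((2*Q)) = (2*Q)*(1/(2*Q)) = 1)
b(19 - 1*15) - T(-8) = 1 - 1*(-1) = 1 + 1 = 2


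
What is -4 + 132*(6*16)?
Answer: 12668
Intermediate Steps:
-4 + 132*(6*16) = -4 + 132*96 = -4 + 12672 = 12668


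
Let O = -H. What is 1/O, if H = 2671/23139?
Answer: -23139/2671 ≈ -8.6630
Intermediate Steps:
H = 2671/23139 (H = 2671*(1/23139) = 2671/23139 ≈ 0.11543)
O = -2671/23139 (O = -1*2671/23139 = -2671/23139 ≈ -0.11543)
1/O = 1/(-2671/23139) = -23139/2671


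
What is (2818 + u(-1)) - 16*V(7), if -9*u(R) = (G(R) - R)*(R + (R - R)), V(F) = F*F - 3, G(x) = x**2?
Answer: 18740/9 ≈ 2082.2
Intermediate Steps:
V(F) = -3 + F**2 (V(F) = F**2 - 3 = -3 + F**2)
u(R) = -R*(R**2 - R)/9 (u(R) = -(R**2 - R)*(R + (R - R))/9 = -(R**2 - R)*(R + 0)/9 = -(R**2 - R)*R/9 = -R*(R**2 - R)/9)
(2818 + u(-1)) - 16*V(7) = (2818 + (1/9)*(-1)**2*(1 - 1*(-1))) - 16*(-3 + 7**2) = (2818 + (1/9)*1*(1 + 1)) - 16*(-3 + 49) = (2818 + (1/9)*1*2) - 16*46 = (2818 + 2/9) - 736 = 25364/9 - 736 = 18740/9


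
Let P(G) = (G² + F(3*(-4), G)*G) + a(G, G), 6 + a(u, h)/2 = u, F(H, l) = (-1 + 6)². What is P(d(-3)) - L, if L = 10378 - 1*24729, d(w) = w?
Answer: 14267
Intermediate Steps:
F(H, l) = 25 (F(H, l) = 5² = 25)
a(u, h) = -12 + 2*u
P(G) = -12 + G² + 27*G (P(G) = (G² + 25*G) + (-12 + 2*G) = -12 + G² + 27*G)
L = -14351 (L = 10378 - 24729 = -14351)
P(d(-3)) - L = (-12 + (-3)² + 27*(-3)) - 1*(-14351) = (-12 + 9 - 81) + 14351 = -84 + 14351 = 14267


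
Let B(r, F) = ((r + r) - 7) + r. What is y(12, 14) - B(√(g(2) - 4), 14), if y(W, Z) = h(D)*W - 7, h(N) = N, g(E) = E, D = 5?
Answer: 60 - 3*I*√2 ≈ 60.0 - 4.2426*I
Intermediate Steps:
B(r, F) = -7 + 3*r (B(r, F) = (2*r - 7) + r = (-7 + 2*r) + r = -7 + 3*r)
y(W, Z) = -7 + 5*W (y(W, Z) = 5*W - 7 = -7 + 5*W)
y(12, 14) - B(√(g(2) - 4), 14) = (-7 + 5*12) - (-7 + 3*√(2 - 4)) = (-7 + 60) - (-7 + 3*√(-2)) = 53 - (-7 + 3*(I*√2)) = 53 - (-7 + 3*I*√2) = 53 + (7 - 3*I*√2) = 60 - 3*I*√2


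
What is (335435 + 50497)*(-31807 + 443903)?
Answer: 159041033472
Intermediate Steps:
(335435 + 50497)*(-31807 + 443903) = 385932*412096 = 159041033472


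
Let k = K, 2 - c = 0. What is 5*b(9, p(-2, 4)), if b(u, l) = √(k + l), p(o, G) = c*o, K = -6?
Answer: 5*I*√10 ≈ 15.811*I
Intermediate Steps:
c = 2 (c = 2 - 1*0 = 2 + 0 = 2)
p(o, G) = 2*o
k = -6
b(u, l) = √(-6 + l)
5*b(9, p(-2, 4)) = 5*√(-6 + 2*(-2)) = 5*√(-6 - 4) = 5*√(-10) = 5*(I*√10) = 5*I*√10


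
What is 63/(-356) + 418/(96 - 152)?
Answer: -9521/1246 ≈ -7.6413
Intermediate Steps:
63/(-356) + 418/(96 - 152) = 63*(-1/356) + 418/(-56) = -63/356 + 418*(-1/56) = -63/356 - 209/28 = -9521/1246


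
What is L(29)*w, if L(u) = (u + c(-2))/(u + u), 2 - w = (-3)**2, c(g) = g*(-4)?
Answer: -259/58 ≈ -4.4655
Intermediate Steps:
c(g) = -4*g
w = -7 (w = 2 - 1*(-3)**2 = 2 - 1*9 = 2 - 9 = -7)
L(u) = (8 + u)/(2*u) (L(u) = (u - 4*(-2))/(u + u) = (u + 8)/((2*u)) = (8 + u)*(1/(2*u)) = (8 + u)/(2*u))
L(29)*w = ((1/2)*(8 + 29)/29)*(-7) = ((1/2)*(1/29)*37)*(-7) = (37/58)*(-7) = -259/58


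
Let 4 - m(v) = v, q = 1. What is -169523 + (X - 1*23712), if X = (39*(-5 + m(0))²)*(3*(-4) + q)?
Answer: -193664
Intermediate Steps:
m(v) = 4 - v
X = -429 (X = (39*(-5 + (4 - 1*0))²)*(3*(-4) + 1) = (39*(-5 + (4 + 0))²)*(-12 + 1) = (39*(-5 + 4)²)*(-11) = (39*(-1)²)*(-11) = (39*1)*(-11) = 39*(-11) = -429)
-169523 + (X - 1*23712) = -169523 + (-429 - 1*23712) = -169523 + (-429 - 23712) = -169523 - 24141 = -193664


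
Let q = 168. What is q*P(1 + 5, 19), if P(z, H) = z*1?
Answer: 1008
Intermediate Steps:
P(z, H) = z
q*P(1 + 5, 19) = 168*(1 + 5) = 168*6 = 1008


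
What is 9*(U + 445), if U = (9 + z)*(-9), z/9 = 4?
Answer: 360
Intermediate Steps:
z = 36 (z = 9*4 = 36)
U = -405 (U = (9 + 36)*(-9) = 45*(-9) = -405)
9*(U + 445) = 9*(-405 + 445) = 9*40 = 360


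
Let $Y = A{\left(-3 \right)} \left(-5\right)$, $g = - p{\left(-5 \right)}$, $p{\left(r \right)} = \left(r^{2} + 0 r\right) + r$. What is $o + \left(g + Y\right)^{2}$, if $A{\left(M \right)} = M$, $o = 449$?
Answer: $474$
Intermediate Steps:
$p{\left(r \right)} = r + r^{2}$ ($p{\left(r \right)} = \left(r^{2} + 0\right) + r = r^{2} + r = r + r^{2}$)
$g = -20$ ($g = - \left(-5\right) \left(1 - 5\right) = - \left(-5\right) \left(-4\right) = \left(-1\right) 20 = -20$)
$Y = 15$ ($Y = \left(-3\right) \left(-5\right) = 15$)
$o + \left(g + Y\right)^{2} = 449 + \left(-20 + 15\right)^{2} = 449 + \left(-5\right)^{2} = 449 + 25 = 474$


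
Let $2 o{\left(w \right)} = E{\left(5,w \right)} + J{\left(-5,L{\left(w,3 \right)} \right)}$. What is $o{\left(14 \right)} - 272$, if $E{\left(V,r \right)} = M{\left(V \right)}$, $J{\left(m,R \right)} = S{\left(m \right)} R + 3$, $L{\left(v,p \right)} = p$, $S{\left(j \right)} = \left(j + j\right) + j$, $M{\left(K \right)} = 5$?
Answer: $- \frac{581}{2} \approx -290.5$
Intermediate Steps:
$S{\left(j \right)} = 3 j$ ($S{\left(j \right)} = 2 j + j = 3 j$)
$J{\left(m,R \right)} = 3 + 3 R m$ ($J{\left(m,R \right)} = 3 m R + 3 = 3 R m + 3 = 3 + 3 R m$)
$E{\left(V,r \right)} = 5$
$o{\left(w \right)} = - \frac{37}{2}$ ($o{\left(w \right)} = \frac{5 + \left(3 + 3 \cdot 3 \left(-5\right)\right)}{2} = \frac{5 + \left(3 - 45\right)}{2} = \frac{5 - 42}{2} = \frac{1}{2} \left(-37\right) = - \frac{37}{2}$)
$o{\left(14 \right)} - 272 = - \frac{37}{2} - 272 = - \frac{581}{2}$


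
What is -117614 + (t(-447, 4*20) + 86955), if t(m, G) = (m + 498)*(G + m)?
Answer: -49376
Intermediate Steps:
t(m, G) = (498 + m)*(G + m)
-117614 + (t(-447, 4*20) + 86955) = -117614 + (((-447)² + 498*(4*20) + 498*(-447) + (4*20)*(-447)) + 86955) = -117614 + ((199809 + 498*80 - 222606 + 80*(-447)) + 86955) = -117614 + ((199809 + 39840 - 222606 - 35760) + 86955) = -117614 + (-18717 + 86955) = -117614 + 68238 = -49376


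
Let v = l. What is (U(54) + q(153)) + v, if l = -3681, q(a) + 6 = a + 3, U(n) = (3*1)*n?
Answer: -3369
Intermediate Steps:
U(n) = 3*n
q(a) = -3 + a (q(a) = -6 + (a + 3) = -6 + (3 + a) = -3 + a)
v = -3681
(U(54) + q(153)) + v = (3*54 + (-3 + 153)) - 3681 = (162 + 150) - 3681 = 312 - 3681 = -3369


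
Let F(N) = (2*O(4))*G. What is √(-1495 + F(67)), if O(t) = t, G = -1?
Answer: 3*I*√167 ≈ 38.769*I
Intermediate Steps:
F(N) = -8 (F(N) = (2*4)*(-1) = 8*(-1) = -8)
√(-1495 + F(67)) = √(-1495 - 8) = √(-1503) = 3*I*√167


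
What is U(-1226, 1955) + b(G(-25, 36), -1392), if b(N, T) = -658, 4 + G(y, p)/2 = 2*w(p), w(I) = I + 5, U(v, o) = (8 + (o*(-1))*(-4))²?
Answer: 61276926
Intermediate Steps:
U(v, o) = (8 + 4*o)² (U(v, o) = (8 - o*(-4))² = (8 + 4*o)²)
w(I) = 5 + I
G(y, p) = 12 + 4*p (G(y, p) = -8 + 2*(2*(5 + p)) = -8 + 2*(10 + 2*p) = -8 + (20 + 4*p) = 12 + 4*p)
U(-1226, 1955) + b(G(-25, 36), -1392) = 16*(2 + 1955)² - 658 = 16*1957² - 658 = 16*3829849 - 658 = 61277584 - 658 = 61276926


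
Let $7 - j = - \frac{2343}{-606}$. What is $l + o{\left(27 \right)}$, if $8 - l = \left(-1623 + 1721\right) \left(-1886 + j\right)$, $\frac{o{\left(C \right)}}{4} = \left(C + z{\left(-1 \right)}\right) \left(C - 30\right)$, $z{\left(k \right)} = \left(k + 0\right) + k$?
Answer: $\frac{18607119}{101} \approx 1.8423 \cdot 10^{5}$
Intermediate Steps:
$j = \frac{633}{202}$ ($j = 7 - - \frac{2343}{-606} = 7 - \left(-2343\right) \left(- \frac{1}{606}\right) = 7 - \frac{781}{202} = \frac{633}{202} \approx 3.1337$)
$z{\left(k \right)} = 2 k$ ($z{\left(k \right)} = k + k = 2 k$)
$o{\left(C \right)} = 4 \left(-30 + C\right) \left(-2 + C\right)$ ($o{\left(C \right)} = 4 \left(C + 2 \left(-1\right)\right) \left(C - 30\right) = 4 \left(C - 2\right) \left(-30 + C\right) = 4 \left(-2 + C\right) \left(-30 + C\right) = 4 \left(-30 + C\right) \left(-2 + C\right)$)
$l = \frac{18637419}{101}$ ($l = 8 - \left(-1623 + 1721\right) \left(-1886 + \frac{633}{202}\right) = 8 - 98 \left(- \frac{380339}{202}\right) = 8 - - \frac{18636611}{101} = 8 + \frac{18636611}{101} = \frac{18637419}{101} \approx 1.8453 \cdot 10^{5}$)
$l + o{\left(27 \right)} = \frac{18637419}{101} + \left(240 - 3456 + 4 \cdot 27^{2}\right) = \frac{18637419}{101} + \left(240 - 3456 + 4 \cdot 729\right) = \frac{18637419}{101} + \left(240 - 3456 + 2916\right) = \frac{18637419}{101} - 300 = \frac{18607119}{101}$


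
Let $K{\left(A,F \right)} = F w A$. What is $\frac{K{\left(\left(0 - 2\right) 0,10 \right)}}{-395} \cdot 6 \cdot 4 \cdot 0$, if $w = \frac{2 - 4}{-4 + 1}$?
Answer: $0$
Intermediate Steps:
$w = \frac{2}{3}$ ($w = - \frac{2}{-3} = \left(-2\right) \left(- \frac{1}{3}\right) = \frac{2}{3} \approx 0.66667$)
$K{\left(A,F \right)} = \frac{2 A F}{3}$ ($K{\left(A,F \right)} = F \frac{2}{3} A = \frac{2 F}{3} A = \frac{2 A F}{3}$)
$\frac{K{\left(\left(0 - 2\right) 0,10 \right)}}{-395} \cdot 6 \cdot 4 \cdot 0 = \frac{\frac{2}{3} \left(0 - 2\right) 0 \cdot 10}{-395} \cdot 6 \cdot 4 \cdot 0 = \frac{2}{3} \left(\left(-2\right) 0\right) 10 \left(- \frac{1}{395}\right) 24 \cdot 0 = \frac{2}{3} \cdot 0 \cdot 10 \left(- \frac{1}{395}\right) 0 = 0 \left(- \frac{1}{395}\right) 0 = 0 \cdot 0 = 0$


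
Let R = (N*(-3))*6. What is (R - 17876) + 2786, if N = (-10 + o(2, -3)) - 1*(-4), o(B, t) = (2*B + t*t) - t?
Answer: -15270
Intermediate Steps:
o(B, t) = t² - t + 2*B (o(B, t) = (2*B + t²) - t = (t² + 2*B) - t = t² - t + 2*B)
N = 10 (N = (-10 + ((-3)² - 1*(-3) + 2*2)) - 1*(-4) = (-10 + (9 + 3 + 4)) + 4 = (-10 + 16) + 4 = 6 + 4 = 10)
R = -180 (R = (10*(-3))*6 = -30*6 = -180)
(R - 17876) + 2786 = (-180 - 17876) + 2786 = -18056 + 2786 = -15270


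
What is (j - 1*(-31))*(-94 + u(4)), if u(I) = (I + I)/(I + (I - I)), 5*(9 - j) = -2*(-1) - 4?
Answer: -18584/5 ≈ -3716.8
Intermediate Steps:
j = 47/5 (j = 9 - (-2*(-1) - 4)/5 = 9 - (2 - 4)/5 = 9 - 1/5*(-2) = 9 + 2/5 = 47/5 ≈ 9.4000)
u(I) = 2 (u(I) = (2*I)/(I + 0) = (2*I)/I = 2)
(j - 1*(-31))*(-94 + u(4)) = (47/5 - 1*(-31))*(-94 + 2) = (47/5 + 31)*(-92) = (202/5)*(-92) = -18584/5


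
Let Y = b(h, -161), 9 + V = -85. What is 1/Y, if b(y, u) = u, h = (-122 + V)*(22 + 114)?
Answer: -1/161 ≈ -0.0062112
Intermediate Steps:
V = -94 (V = -9 - 85 = -94)
h = -29376 (h = (-122 - 94)*(22 + 114) = -216*136 = -29376)
Y = -161
1/Y = 1/(-161) = -1/161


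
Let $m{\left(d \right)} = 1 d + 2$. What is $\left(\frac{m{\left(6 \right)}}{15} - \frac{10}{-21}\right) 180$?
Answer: $\frac{1272}{7} \approx 181.71$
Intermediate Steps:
$m{\left(d \right)} = 2 + d$ ($m{\left(d \right)} = d + 2 = 2 + d$)
$\left(\frac{m{\left(6 \right)}}{15} - \frac{10}{-21}\right) 180 = \left(\frac{2 + 6}{15} - \frac{10}{-21}\right) 180 = \left(8 \cdot \frac{1}{15} - - \frac{10}{21}\right) 180 = \left(\frac{8}{15} + \frac{10}{21}\right) 180 = \frac{106}{105} \cdot 180 = \frac{1272}{7}$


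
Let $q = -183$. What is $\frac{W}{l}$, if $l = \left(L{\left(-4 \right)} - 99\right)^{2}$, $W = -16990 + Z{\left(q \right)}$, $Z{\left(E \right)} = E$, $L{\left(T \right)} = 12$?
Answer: $- \frac{17173}{7569} \approx -2.2689$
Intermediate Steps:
$W = -17173$ ($W = -16990 - 183 = -17173$)
$l = 7569$ ($l = \left(12 - 99\right)^{2} = \left(-87\right)^{2} = 7569$)
$\frac{W}{l} = - \frac{17173}{7569}$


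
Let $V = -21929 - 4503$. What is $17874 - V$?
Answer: $44306$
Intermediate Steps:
$V = -26432$ ($V = -21929 - 4503 = -26432$)
$17874 - V = 17874 - -26432 = 17874 + 26432 = 44306$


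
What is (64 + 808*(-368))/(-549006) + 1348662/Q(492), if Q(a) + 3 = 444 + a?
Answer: 123450148702/85370433 ≈ 1446.1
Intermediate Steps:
Q(a) = 441 + a (Q(a) = -3 + (444 + a) = 441 + a)
(64 + 808*(-368))/(-549006) + 1348662/Q(492) = (64 + 808*(-368))/(-549006) + 1348662/(441 + 492) = (64 - 297344)*(-1/549006) + 1348662/933 = -297280*(-1/549006) + 1348662*(1/933) = 148640/274503 + 449554/311 = 123450148702/85370433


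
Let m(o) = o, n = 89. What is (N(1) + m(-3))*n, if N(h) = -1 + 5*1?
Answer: 89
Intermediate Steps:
N(h) = 4 (N(h) = -1 + 5 = 4)
(N(1) + m(-3))*n = (4 - 3)*89 = 1*89 = 89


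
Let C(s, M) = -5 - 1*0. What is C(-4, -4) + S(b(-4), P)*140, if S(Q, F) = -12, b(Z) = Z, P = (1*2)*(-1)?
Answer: -1685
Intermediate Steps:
C(s, M) = -5 (C(s, M) = -5 + 0 = -5)
P = -2 (P = 2*(-1) = -2)
C(-4, -4) + S(b(-4), P)*140 = -5 - 12*140 = -5 - 1680 = -1685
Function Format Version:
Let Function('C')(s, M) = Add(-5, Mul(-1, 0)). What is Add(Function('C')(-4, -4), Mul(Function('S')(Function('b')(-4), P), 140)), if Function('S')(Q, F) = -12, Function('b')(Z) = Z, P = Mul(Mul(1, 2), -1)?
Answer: -1685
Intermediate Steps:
Function('C')(s, M) = -5 (Function('C')(s, M) = Add(-5, 0) = -5)
P = -2 (P = Mul(2, -1) = -2)
Add(Function('C')(-4, -4), Mul(Function('S')(Function('b')(-4), P), 140)) = Add(-5, Mul(-12, 140)) = Add(-5, -1680) = -1685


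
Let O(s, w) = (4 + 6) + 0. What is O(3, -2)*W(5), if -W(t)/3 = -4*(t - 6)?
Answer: -120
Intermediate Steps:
O(s, w) = 10 (O(s, w) = 10 + 0 = 10)
W(t) = -72 + 12*t (W(t) = -(-12)*(t - 6) = -(-12)*(-6 + t) = -3*(24 - 4*t) = -72 + 12*t)
O(3, -2)*W(5) = 10*(-72 + 12*5) = 10*(-72 + 60) = 10*(-12) = -120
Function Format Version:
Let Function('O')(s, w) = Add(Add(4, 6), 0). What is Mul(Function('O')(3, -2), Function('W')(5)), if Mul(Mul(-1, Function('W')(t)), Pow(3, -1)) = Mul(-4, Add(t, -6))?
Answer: -120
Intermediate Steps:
Function('O')(s, w) = 10 (Function('O')(s, w) = Add(10, 0) = 10)
Function('W')(t) = Add(-72, Mul(12, t)) (Function('W')(t) = Mul(-3, Mul(-4, Add(t, -6))) = Mul(-3, Mul(-4, Add(-6, t))) = Mul(-3, Add(24, Mul(-4, t))) = Add(-72, Mul(12, t)))
Mul(Function('O')(3, -2), Function('W')(5)) = Mul(10, Add(-72, Mul(12, 5))) = Mul(10, Add(-72, 60)) = Mul(10, -12) = -120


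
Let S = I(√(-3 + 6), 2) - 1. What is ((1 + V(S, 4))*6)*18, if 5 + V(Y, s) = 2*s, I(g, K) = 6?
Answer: 432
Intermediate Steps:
S = 5 (S = 6 - 1 = 5)
V(Y, s) = -5 + 2*s
((1 + V(S, 4))*6)*18 = ((1 + (-5 + 2*4))*6)*18 = ((1 + (-5 + 8))*6)*18 = ((1 + 3)*6)*18 = (4*6)*18 = 24*18 = 432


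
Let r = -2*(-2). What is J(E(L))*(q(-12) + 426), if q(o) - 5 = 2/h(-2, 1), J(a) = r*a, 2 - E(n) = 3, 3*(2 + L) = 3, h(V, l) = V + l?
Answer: -1716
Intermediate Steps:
L = -1 (L = -2 + (⅓)*3 = -2 + 1 = -1)
r = 4
E(n) = -1 (E(n) = 2 - 1*3 = 2 - 3 = -1)
J(a) = 4*a
q(o) = 3 (q(o) = 5 + 2/(-2 + 1) = 5 + 2/(-1) = 5 + 2*(-1) = 5 - 2 = 3)
J(E(L))*(q(-12) + 426) = (4*(-1))*(3 + 426) = -4*429 = -1716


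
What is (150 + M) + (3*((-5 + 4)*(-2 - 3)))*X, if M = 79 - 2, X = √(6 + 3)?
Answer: 272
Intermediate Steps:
X = 3 (X = √9 = 3)
M = 77
(150 + M) + (3*((-5 + 4)*(-2 - 3)))*X = (150 + 77) + (3*((-5 + 4)*(-2 - 3)))*3 = 227 + (3*(-1*(-5)))*3 = 227 + (3*5)*3 = 227 + 15*3 = 227 + 45 = 272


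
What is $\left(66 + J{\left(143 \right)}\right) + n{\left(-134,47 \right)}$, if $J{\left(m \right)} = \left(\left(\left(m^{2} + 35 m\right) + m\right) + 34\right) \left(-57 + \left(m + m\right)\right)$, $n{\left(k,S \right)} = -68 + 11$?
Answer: $5869508$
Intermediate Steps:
$n{\left(k,S \right)} = -57$
$J{\left(m \right)} = \left(-57 + 2 m\right) \left(34 + m^{2} + 36 m\right)$ ($J{\left(m \right)} = \left(\left(m^{2} + 36 m\right) + 34\right) \left(-57 + 2 m\right) = \left(34 + m^{2} + 36 m\right) \left(-57 + 2 m\right) = \left(-57 + 2 m\right) \left(34 + m^{2} + 36 m\right)$)
$\left(66 + J{\left(143 \right)}\right) + n{\left(-134,47 \right)} = \left(66 + \left(-1938 - 283712 + 2 \cdot 143^{3} + 15 \cdot 143^{2}\right)\right) - 57 = \left(66 + \left(-1938 - 283712 + 2 \cdot 2924207 + 15 \cdot 20449\right)\right) - 57 = \left(66 + \left(-1938 - 283712 + 5848414 + 306735\right)\right) - 57 = \left(66 + 5869499\right) - 57 = 5869565 - 57 = 5869508$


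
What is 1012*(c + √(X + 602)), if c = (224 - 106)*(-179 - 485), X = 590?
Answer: -79292224 + 2024*√298 ≈ -7.9257e+7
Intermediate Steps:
c = -78352 (c = 118*(-664) = -78352)
1012*(c + √(X + 602)) = 1012*(-78352 + √(590 + 602)) = 1012*(-78352 + √1192) = 1012*(-78352 + 2*√298) = -79292224 + 2024*√298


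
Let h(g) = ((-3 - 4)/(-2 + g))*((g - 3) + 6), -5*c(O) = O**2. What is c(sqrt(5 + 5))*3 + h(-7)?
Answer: -82/9 ≈ -9.1111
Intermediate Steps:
c(O) = -O**2/5
h(g) = -7*(3 + g)/(-2 + g) (h(g) = (-7/(-2 + g))*((-3 + g) + 6) = (-7/(-2 + g))*(3 + g) = -7*(3 + g)/(-2 + g))
c(sqrt(5 + 5))*3 + h(-7) = -(sqrt(5 + 5))**2/5*3 + 7*(-3 - 1*(-7))/(-2 - 7) = -(sqrt(10))**2/5*3 + 7*(-3 + 7)/(-9) = -1/5*10*3 + 7*(-1/9)*4 = -2*3 - 28/9 = -6 - 28/9 = -82/9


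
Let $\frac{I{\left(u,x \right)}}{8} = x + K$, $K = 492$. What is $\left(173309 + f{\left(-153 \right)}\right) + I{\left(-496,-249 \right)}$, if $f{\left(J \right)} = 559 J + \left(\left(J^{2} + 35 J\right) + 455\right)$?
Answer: $108235$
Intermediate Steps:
$f{\left(J \right)} = 455 + J^{2} + 594 J$ ($f{\left(J \right)} = 559 J + \left(455 + J^{2} + 35 J\right) = 455 + J^{2} + 594 J$)
$I{\left(u,x \right)} = 3936 + 8 x$ ($I{\left(u,x \right)} = 8 \left(x + 492\right) = 8 \left(492 + x\right) = 3936 + 8 x$)
$\left(173309 + f{\left(-153 \right)}\right) + I{\left(-496,-249 \right)} = \left(173309 + \left(455 + \left(-153\right)^{2} + 594 \left(-153\right)\right)\right) + \left(3936 + 8 \left(-249\right)\right) = \left(173309 + \left(455 + 23409 - 90882\right)\right) + \left(3936 - 1992\right) = \left(173309 - 67018\right) + 1944 = 106291 + 1944 = 108235$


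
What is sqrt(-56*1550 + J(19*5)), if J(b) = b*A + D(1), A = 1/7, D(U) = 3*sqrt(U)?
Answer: 2*I*sqrt(1063097)/7 ≈ 294.59*I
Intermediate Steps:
A = 1/7 ≈ 0.14286
J(b) = 3 + b/7 (J(b) = b*(1/7) + 3*sqrt(1) = b/7 + 3*1 = b/7 + 3 = 3 + b/7)
sqrt(-56*1550 + J(19*5)) = sqrt(-56*1550 + (3 + (19*5)/7)) = sqrt(-86800 + (3 + (1/7)*95)) = sqrt(-86800 + (3 + 95/7)) = sqrt(-86800 + 116/7) = sqrt(-607484/7) = 2*I*sqrt(1063097)/7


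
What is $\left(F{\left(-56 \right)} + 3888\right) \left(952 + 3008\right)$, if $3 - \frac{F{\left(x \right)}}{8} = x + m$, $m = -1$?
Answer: $17297280$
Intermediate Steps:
$F{\left(x \right)} = 32 - 8 x$ ($F{\left(x \right)} = 24 - 8 \left(x - 1\right) = 24 - 8 \left(-1 + x\right) = 24 - \left(-8 + 8 x\right) = 32 - 8 x$)
$\left(F{\left(-56 \right)} + 3888\right) \left(952 + 3008\right) = \left(\left(32 - -448\right) + 3888\right) \left(952 + 3008\right) = \left(\left(32 + 448\right) + 3888\right) 3960 = \left(480 + 3888\right) 3960 = 4368 \cdot 3960 = 17297280$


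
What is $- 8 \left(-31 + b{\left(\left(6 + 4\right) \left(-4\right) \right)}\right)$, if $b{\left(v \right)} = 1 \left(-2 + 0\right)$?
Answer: $264$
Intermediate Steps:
$b{\left(v \right)} = -2$ ($b{\left(v \right)} = 1 \left(-2\right) = -2$)
$- 8 \left(-31 + b{\left(\left(6 + 4\right) \left(-4\right) \right)}\right) = - 8 \left(-31 - 2\right) = \left(-8\right) \left(-33\right) = 264$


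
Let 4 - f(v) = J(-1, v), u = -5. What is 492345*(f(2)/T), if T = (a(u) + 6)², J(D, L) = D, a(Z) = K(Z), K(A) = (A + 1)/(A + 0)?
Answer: 61543125/1156 ≈ 53238.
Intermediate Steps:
K(A) = (1 + A)/A
a(Z) = (1 + Z)/Z
f(v) = 5 (f(v) = 4 - 1*(-1) = 4 + 1 = 5)
T = 1156/25 (T = ((1 - 5)/(-5) + 6)² = (-⅕*(-4) + 6)² = (⅘ + 6)² = (34/5)² = 1156/25 ≈ 46.240)
492345*(f(2)/T) = 492345*(5/(1156/25)) = 492345*(5*(25/1156)) = 492345*(125/1156) = 61543125/1156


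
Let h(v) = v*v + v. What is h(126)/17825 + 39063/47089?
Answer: 46768263/27076175 ≈ 1.7273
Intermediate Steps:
h(v) = v + v**2 (h(v) = v**2 + v = v + v**2)
h(126)/17825 + 39063/47089 = (126*(1 + 126))/17825 + 39063/47089 = (126*127)*(1/17825) + 39063*(1/47089) = 16002*(1/17825) + 39063/47089 = 16002/17825 + 39063/47089 = 46768263/27076175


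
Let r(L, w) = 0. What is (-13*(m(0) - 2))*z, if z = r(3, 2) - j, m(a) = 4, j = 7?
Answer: 182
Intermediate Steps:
z = -7 (z = 0 - 1*7 = 0 - 7 = -7)
(-13*(m(0) - 2))*z = -13*(4 - 2)*(-7) = -13*2*(-7) = -26*(-7) = 182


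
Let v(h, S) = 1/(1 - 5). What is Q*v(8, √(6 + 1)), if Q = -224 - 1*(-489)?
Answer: -265/4 ≈ -66.250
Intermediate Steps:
v(h, S) = -¼ (v(h, S) = 1/(-4) = -¼)
Q = 265 (Q = -224 + 489 = 265)
Q*v(8, √(6 + 1)) = 265*(-¼) = -265/4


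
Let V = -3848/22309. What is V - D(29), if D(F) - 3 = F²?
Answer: -18832644/22309 ≈ -844.17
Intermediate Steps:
V = -3848/22309 (V = -3848*1/22309 = -3848/22309 ≈ -0.17249)
D(F) = 3 + F²
V - D(29) = -3848/22309 - (3 + 29²) = -3848/22309 - (3 + 841) = -3848/22309 - 1*844 = -3848/22309 - 844 = -18832644/22309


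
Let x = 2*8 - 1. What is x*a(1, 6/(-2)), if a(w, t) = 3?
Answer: 45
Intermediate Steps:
x = 15 (x = 16 - 1 = 15)
x*a(1, 6/(-2)) = 15*3 = 45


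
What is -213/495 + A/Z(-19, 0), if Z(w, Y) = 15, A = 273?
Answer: 2932/165 ≈ 17.770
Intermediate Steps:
-213/495 + A/Z(-19, 0) = -213/495 + 273/15 = -213*1/495 + 273*(1/15) = -71/165 + 91/5 = 2932/165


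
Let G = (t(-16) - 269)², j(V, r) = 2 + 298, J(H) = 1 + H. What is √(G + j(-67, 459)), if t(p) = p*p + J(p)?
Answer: 2*√271 ≈ 32.924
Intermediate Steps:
j(V, r) = 300
t(p) = 1 + p + p² (t(p) = p*p + (1 + p) = p² + (1 + p) = 1 + p + p²)
G = 784 (G = ((1 - 16 + (-16)²) - 269)² = ((1 - 16 + 256) - 269)² = (241 - 269)² = (-28)² = 784)
√(G + j(-67, 459)) = √(784 + 300) = √1084 = 2*√271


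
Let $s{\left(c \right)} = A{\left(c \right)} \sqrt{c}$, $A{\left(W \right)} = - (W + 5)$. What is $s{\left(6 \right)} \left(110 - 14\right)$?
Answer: $- 1056 \sqrt{6} \approx -2586.7$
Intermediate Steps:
$A{\left(W \right)} = -5 - W$ ($A{\left(W \right)} = - (5 + W) = -5 - W$)
$s{\left(c \right)} = \sqrt{c} \left(-5 - c\right)$ ($s{\left(c \right)} = \left(-5 - c\right) \sqrt{c} = \sqrt{c} \left(-5 - c\right)$)
$s{\left(6 \right)} \left(110 - 14\right) = \sqrt{6} \left(-5 - 6\right) \left(110 - 14\right) = \sqrt{6} \left(-5 - 6\right) 96 = \sqrt{6} \left(-11\right) 96 = - 11 \sqrt{6} \cdot 96 = - 1056 \sqrt{6}$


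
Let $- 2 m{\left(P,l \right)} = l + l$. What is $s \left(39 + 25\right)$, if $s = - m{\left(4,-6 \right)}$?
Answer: $-384$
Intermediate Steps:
$m{\left(P,l \right)} = - l$ ($m{\left(P,l \right)} = - \frac{l + l}{2} = - \frac{2 l}{2} = - l$)
$s = -6$ ($s = - \left(-1\right) \left(-6\right) = \left(-1\right) 6 = -6$)
$s \left(39 + 25\right) = - 6 \left(39 + 25\right) = \left(-6\right) 64 = -384$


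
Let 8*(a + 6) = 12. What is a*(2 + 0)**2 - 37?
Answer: -55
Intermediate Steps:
a = -9/2 (a = -6 + (1/8)*12 = -6 + 3/2 = -9/2 ≈ -4.5000)
a*(2 + 0)**2 - 37 = -9*(2 + 0)**2/2 - 37 = -9/2*2**2 - 37 = -9/2*4 - 37 = -18 - 37 = -55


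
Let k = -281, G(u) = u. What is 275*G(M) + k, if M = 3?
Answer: 544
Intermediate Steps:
275*G(M) + k = 275*3 - 281 = 825 - 281 = 544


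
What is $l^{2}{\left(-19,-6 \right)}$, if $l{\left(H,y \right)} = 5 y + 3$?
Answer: $729$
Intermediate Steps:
$l{\left(H,y \right)} = 3 + 5 y$
$l^{2}{\left(-19,-6 \right)} = \left(3 + 5 \left(-6\right)\right)^{2} = \left(3 - 30\right)^{2} = \left(-27\right)^{2} = 729$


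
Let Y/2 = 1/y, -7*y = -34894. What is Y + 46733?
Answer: 815350658/17447 ≈ 46733.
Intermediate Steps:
y = 34894/7 (y = -⅐*(-34894) = 34894/7 ≈ 4984.9)
Y = 7/17447 (Y = 2/(34894/7) = 2*(7/34894) = 7/17447 ≈ 0.00040122)
Y + 46733 = 7/17447 + 46733 = 815350658/17447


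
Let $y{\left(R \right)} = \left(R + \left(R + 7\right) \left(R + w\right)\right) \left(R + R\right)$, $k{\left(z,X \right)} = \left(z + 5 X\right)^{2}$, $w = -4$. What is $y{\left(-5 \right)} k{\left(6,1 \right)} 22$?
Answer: $612260$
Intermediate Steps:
$y{\left(R \right)} = 2 R \left(R + \left(-4 + R\right) \left(7 + R\right)\right)$ ($y{\left(R \right)} = \left(R + \left(R + 7\right) \left(R - 4\right)\right) \left(R + R\right) = \left(R + \left(7 + R\right) \left(-4 + R\right)\right) 2 R = \left(R + \left(-4 + R\right) \left(7 + R\right)\right) 2 R = 2 R \left(R + \left(-4 + R\right) \left(7 + R\right)\right)$)
$y{\left(-5 \right)} k{\left(6,1 \right)} 22 = 2 \left(-5\right) \left(-28 + \left(-5\right)^{2} + 4 \left(-5\right)\right) \left(6 + 5 \cdot 1\right)^{2} \cdot 22 = 2 \left(-5\right) \left(-28 + 25 - 20\right) \left(6 + 5\right)^{2} \cdot 22 = 2 \left(-5\right) \left(-23\right) 11^{2} \cdot 22 = 230 \cdot 121 \cdot 22 = 27830 \cdot 22 = 612260$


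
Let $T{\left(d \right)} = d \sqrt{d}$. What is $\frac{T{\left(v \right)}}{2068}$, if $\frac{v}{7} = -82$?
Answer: $- \frac{287 i \sqrt{574}}{1034} \approx - 6.6499 i$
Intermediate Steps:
$v = -574$ ($v = 7 \left(-82\right) = -574$)
$T{\left(d \right)} = d^{\frac{3}{2}}$
$\frac{T{\left(v \right)}}{2068} = \frac{\left(-574\right)^{\frac{3}{2}}}{2068} = - 574 i \sqrt{574} \cdot \frac{1}{2068} = - \frac{287 i \sqrt{574}}{1034}$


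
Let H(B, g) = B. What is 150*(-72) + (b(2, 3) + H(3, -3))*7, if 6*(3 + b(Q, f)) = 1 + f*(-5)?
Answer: -32449/3 ≈ -10816.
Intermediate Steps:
b(Q, f) = -17/6 - 5*f/6 (b(Q, f) = -3 + (1 + f*(-5))/6 = -3 + (1 - 5*f)/6 = -3 + (1/6 - 5*f/6) = -17/6 - 5*f/6)
150*(-72) + (b(2, 3) + H(3, -3))*7 = 150*(-72) + ((-17/6 - 5/6*3) + 3)*7 = -10800 + ((-17/6 - 5/2) + 3)*7 = -10800 + (-16/3 + 3)*7 = -10800 - 7/3*7 = -10800 - 49/3 = -32449/3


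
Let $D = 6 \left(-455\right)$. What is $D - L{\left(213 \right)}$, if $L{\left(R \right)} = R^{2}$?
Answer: $-48099$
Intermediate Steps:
$D = -2730$
$D - L{\left(213 \right)} = -2730 - 213^{2} = -2730 - 45369 = -48099$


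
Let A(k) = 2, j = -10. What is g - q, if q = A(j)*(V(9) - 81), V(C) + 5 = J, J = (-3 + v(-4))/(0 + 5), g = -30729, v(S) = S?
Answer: -152771/5 ≈ -30554.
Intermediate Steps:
J = -7/5 (J = (-3 - 4)/(0 + 5) = -7/5 ≈ -1.4000)
V(C) = -32/5 (V(C) = -5 - 7/5 = -32/5)
q = -874/5 (q = 2*(-32/5 - 81) = 2*(-437/5) = -874/5 ≈ -174.80)
g - q = -30729 - 1*(-874/5) = -30729 + 874/5 = -152771/5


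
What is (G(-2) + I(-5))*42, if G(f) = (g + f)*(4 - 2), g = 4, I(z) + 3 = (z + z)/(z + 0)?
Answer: 126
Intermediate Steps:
I(z) = -1 (I(z) = -3 + (z + z)/(z + 0) = -3 + (2*z)/z = -3 + 2 = -1)
G(f) = 8 + 2*f (G(f) = (4 + f)*(4 - 2) = (4 + f)*2 = 8 + 2*f)
(G(-2) + I(-5))*42 = ((8 + 2*(-2)) - 1)*42 = ((8 - 4) - 1)*42 = (4 - 1)*42 = 3*42 = 126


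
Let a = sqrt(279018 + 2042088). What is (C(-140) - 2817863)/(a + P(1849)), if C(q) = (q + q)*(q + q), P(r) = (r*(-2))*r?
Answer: 9365678843863/23376399394649 + 2739463*sqrt(2321106)/46752798789298 ≈ 0.40074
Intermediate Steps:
P(r) = -2*r**2 (P(r) = (-2*r)*r = -2*r**2)
a = sqrt(2321106) ≈ 1523.5
C(q) = 4*q**2 (C(q) = (2*q)*(2*q) = 4*q**2)
(C(-140) - 2817863)/(a + P(1849)) = (4*(-140)**2 - 2817863)/(sqrt(2321106) - 2*1849**2) = (4*19600 - 2817863)/(sqrt(2321106) - 2*3418801) = (78400 - 2817863)/(sqrt(2321106) - 6837602) = -2739463/(-6837602 + sqrt(2321106))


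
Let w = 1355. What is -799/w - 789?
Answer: -1069894/1355 ≈ -789.59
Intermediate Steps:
-799/w - 789 = -799/1355 - 789 = -1069894/1355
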